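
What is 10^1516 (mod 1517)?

10

10^1 ≡ 10 (mod 1517)
10^2 ≡ 10^2 = 100 ≡ 100 (mod 1517)
10^4 ≡ 100^2 = 10000 ≡ 898 (mod 1517)
10^8 ≡ 898^2 = 806404 ≡ 877 (mod 1517)
10^16 ≡ 877^2 = 769129 ≡ 10 (mod 1517)
10^32 ≡ 10^2 = 100 ≡ 100 (mod 1517)
10^64 ≡ 100^2 = 10000 ≡ 898 (mod 1517)
10^128 ≡ 898^2 = 806404 ≡ 877 (mod 1517)
10^256 ≡ 877^2 = 769129 ≡ 10 (mod 1517)
10^512 ≡ 10^2 = 100 ≡ 100 (mod 1517)
10^1024 ≡ 100^2 = 10000 ≡ 898 (mod 1517)
1516 = 1024 + 256 + 128 + 64 + 32 + 8 + 4 in binary powers of 2.
So 10^1516 ≡ 898 · 10 · 877 · 898 · 100 · 877 · 898 ≡ 10 (mod 1517).
Since 10 ≠ 1, base 10 is a Fermat witness: 1517 is composite.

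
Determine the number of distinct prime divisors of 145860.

6

145860 = 2^2 · 36465
36465 = 3 · 12155
12155 = 5 · 2431
2431 = 11 · 221
221 = 13 · 17
145860 = 2^2 · 3 · 5 · 11 · 13 · 17, which has 6 distinct prime factors.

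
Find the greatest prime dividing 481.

37

481 = 13 · 37
37 is prime.
So 481 = 13 · 37; the largest prime factor is 37.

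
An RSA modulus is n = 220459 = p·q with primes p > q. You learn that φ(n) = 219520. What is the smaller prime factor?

449

φ(n) = (p−1)(q−1) = n − (p+q) + 1, so p + q = 220459 − 219520 + 1 = 940.
p and q are the roots of t² − 940t + 220459 = 0.
Discriminant: 940² − 4·220459 = 883600 − 881836 = 1764; √1764 = 42.
q = (940 − 42)/2 = 449, p = (940 + 42)/2 = 491.
Check: 449 · 491 = 220459.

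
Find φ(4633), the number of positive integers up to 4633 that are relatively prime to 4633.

Factor: 4633 = 41 · 113.
φ(4633) = (41−1) · (113−1) = 40 · 112 = 4480.

4480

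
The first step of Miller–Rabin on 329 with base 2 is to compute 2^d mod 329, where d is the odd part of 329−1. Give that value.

25

329 − 1 = 328 = 2^3 · 41, so d = 41.
2^1 ≡ 2 (mod 329)
2^2 ≡ 2^2 = 4 ≡ 4 (mod 329)
2^4 ≡ 4^2 = 16 ≡ 16 (mod 329)
2^8 ≡ 16^2 = 256 ≡ 256 (mod 329)
2^16 ≡ 256^2 = 65536 ≡ 65 (mod 329)
2^32 ≡ 65^2 = 4225 ≡ 277 (mod 329)
41 = 32 + 8 + 1 in binary powers of 2.
So 2^41 ≡ 277 · 256 · 2 ≡ 25 (mod 329).
Squaring chain: 25 → 296 → 102; never reaches −1, so base 2 is a Miller–Rabin witness that 329 is composite.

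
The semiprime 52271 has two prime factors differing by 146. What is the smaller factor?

167

Since p = q + 146, we have 52271 = q(q + 146), so q² + 146q − 52271 = 0.
Discriminant: 146² + 4·52271 = 21316 + 209084 = 230400; √230400 = 480.
q = (−146 + 480)/2 = 167, and p = q + 146 = 313.
Check: 167 · 313 = 52271.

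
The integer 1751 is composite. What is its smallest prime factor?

1751 is odd.
Digit sum 14, not divisible by 3.
Ends in 1: not divisible by 5.
7: 1751 = 7·250 + 1
11: 1751 = 11·159 + 2
13: 1751 = 13·134 + 9
17: 1751 = 17·103

17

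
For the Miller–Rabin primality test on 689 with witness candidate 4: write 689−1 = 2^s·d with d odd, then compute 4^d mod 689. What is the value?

433

689 − 1 = 688 = 2^4 · 43, so d = 43.
4^1 ≡ 4 (mod 689)
4^2 ≡ 4^2 = 16 ≡ 16 (mod 689)
4^4 ≡ 16^2 = 256 ≡ 256 (mod 689)
4^8 ≡ 256^2 = 65536 ≡ 81 (mod 689)
4^16 ≡ 81^2 = 6561 ≡ 360 (mod 689)
4^32 ≡ 360^2 = 129600 ≡ 68 (mod 689)
43 = 32 + 8 + 2 + 1 in binary powers of 2.
So 4^43 ≡ 68 · 81 · 16 · 4 ≡ 433 (mod 689).
Squaring chain: 433 → 81 → 360 → 68; never reaches −1, so base 4 is a Miller–Rabin witness that 689 is composite.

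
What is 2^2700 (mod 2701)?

2^1 ≡ 2 (mod 2701)
2^2 ≡ 2^2 = 4 ≡ 4 (mod 2701)
2^4 ≡ 4^2 = 16 ≡ 16 (mod 2701)
2^8 ≡ 16^2 = 256 ≡ 256 (mod 2701)
2^16 ≡ 256^2 = 65536 ≡ 712 (mod 2701)
2^32 ≡ 712^2 = 506944 ≡ 1857 (mod 2701)
2^64 ≡ 1857^2 = 3448449 ≡ 1973 (mod 2701)
2^128 ≡ 1973^2 = 3892729 ≡ 588 (mod 2701)
2^256 ≡ 588^2 = 345744 ≡ 16 (mod 2701)
2^512 ≡ 16^2 = 256 ≡ 256 (mod 2701)
2^1024 ≡ 256^2 = 65536 ≡ 712 (mod 2701)
2^2048 ≡ 712^2 = 506944 ≡ 1857 (mod 2701)
2700 = 2048 + 512 + 128 + 8 + 4 in binary powers of 2.
So 2^2700 ≡ 1857 · 256 · 588 · 256 · 16 ≡ 1 (mod 2701).
Since the result is 1, base 2 gives no evidence that 2701 is composite.

1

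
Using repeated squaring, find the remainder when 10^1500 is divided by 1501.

144

10^1 ≡ 10 (mod 1501)
10^2 ≡ 10^2 = 100 ≡ 100 (mod 1501)
10^4 ≡ 100^2 = 10000 ≡ 994 (mod 1501)
10^8 ≡ 994^2 = 988036 ≡ 378 (mod 1501)
10^16 ≡ 378^2 = 142884 ≡ 289 (mod 1501)
10^32 ≡ 289^2 = 83521 ≡ 966 (mod 1501)
10^64 ≡ 966^2 = 933156 ≡ 1035 (mod 1501)
10^128 ≡ 1035^2 = 1071225 ≡ 1012 (mod 1501)
10^256 ≡ 1012^2 = 1024144 ≡ 462 (mod 1501)
10^512 ≡ 462^2 = 213444 ≡ 302 (mod 1501)
10^1024 ≡ 302^2 = 91204 ≡ 1144 (mod 1501)
1500 = 1024 + 256 + 128 + 64 + 16 + 8 + 4 in binary powers of 2.
So 10^1500 ≡ 1144 · 462 · 1012 · 1035 · 289 · 378 · 994 ≡ 144 (mod 1501).
Since 144 ≠ 1, base 10 is a Fermat witness: 1501 is composite.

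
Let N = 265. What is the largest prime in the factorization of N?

265 = 5 · 53
53 is prime.
So 265 = 5 · 53; the largest prime factor is 53.

53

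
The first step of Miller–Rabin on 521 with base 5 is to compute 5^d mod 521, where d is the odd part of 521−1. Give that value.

521 − 1 = 520 = 2^3 · 65, so d = 65.
5^1 ≡ 5 (mod 521)
5^2 ≡ 5^2 = 25 ≡ 25 (mod 521)
5^4 ≡ 25^2 = 625 ≡ 104 (mod 521)
5^8 ≡ 104^2 = 10816 ≡ 396 (mod 521)
5^16 ≡ 396^2 = 156816 ≡ 516 (mod 521)
5^32 ≡ 516^2 = 266256 ≡ 25 (mod 521)
5^64 ≡ 25^2 = 625 ≡ 104 (mod 521)
65 = 64 + 1 in binary powers of 2.
So 5^65 ≡ 104 · 5 ≡ 520 (mod 521).
Since 5^d ≡ 520 (mod 521), base 5 does not prove 521 composite.

520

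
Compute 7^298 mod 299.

7^1 ≡ 7 (mod 299)
7^2 ≡ 7^2 = 49 ≡ 49 (mod 299)
7^4 ≡ 49^2 = 2401 ≡ 9 (mod 299)
7^8 ≡ 9^2 = 81 ≡ 81 (mod 299)
7^16 ≡ 81^2 = 6561 ≡ 282 (mod 299)
7^32 ≡ 282^2 = 79524 ≡ 289 (mod 299)
7^64 ≡ 289^2 = 83521 ≡ 100 (mod 299)
7^128 ≡ 100^2 = 10000 ≡ 133 (mod 299)
7^256 ≡ 133^2 = 17689 ≡ 48 (mod 299)
298 = 256 + 32 + 8 + 2 in binary powers of 2.
So 7^298 ≡ 48 · 289 · 81 · 49 ≡ 108 (mod 299).
Since 108 ≠ 1, base 7 is a Fermat witness: 299 is composite.

108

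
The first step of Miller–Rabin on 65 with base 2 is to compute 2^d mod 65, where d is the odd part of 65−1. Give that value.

2

65 − 1 = 64 = 2^6 · 1, so d = 1.
2^1 ≡ 2 (mod 65)
1 = 1 in binary powers of 2.
So 2^1 ≡ 2 ≡ 2 (mod 65).
Squaring chain: 2 → 4 → 16 → 61 → 16 → 61; never reaches −1, so base 2 is a Miller–Rabin witness that 65 is composite.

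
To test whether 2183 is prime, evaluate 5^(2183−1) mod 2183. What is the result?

1484

5^1 ≡ 5 (mod 2183)
5^2 ≡ 5^2 = 25 ≡ 25 (mod 2183)
5^4 ≡ 25^2 = 625 ≡ 625 (mod 2183)
5^8 ≡ 625^2 = 390625 ≡ 2051 (mod 2183)
5^16 ≡ 2051^2 = 4206601 ≡ 2143 (mod 2183)
5^32 ≡ 2143^2 = 4592449 ≡ 1600 (mod 2183)
5^64 ≡ 1600^2 = 2560000 ≡ 1524 (mod 2183)
5^128 ≡ 1524^2 = 2322576 ≡ 2047 (mod 2183)
5^256 ≡ 2047^2 = 4190209 ≡ 1032 (mod 2183)
5^512 ≡ 1032^2 = 1065024 ≡ 1903 (mod 2183)
5^1024 ≡ 1903^2 = 3621409 ≡ 1995 (mod 2183)
5^2048 ≡ 1995^2 = 3980025 ≡ 416 (mod 2183)
2182 = 2048 + 128 + 4 + 2 in binary powers of 2.
So 5^2182 ≡ 416 · 2047 · 625 · 25 ≡ 1484 (mod 2183).
Since 1484 ≠ 1, base 5 is a Fermat witness: 2183 is composite.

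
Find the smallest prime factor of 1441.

1441 is odd.
Digit sum 10, not divisible by 3.
Ends in 1: not divisible by 5.
7: 1441 = 7·205 + 6
11: 1441 = 11·131

11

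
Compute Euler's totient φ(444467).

415584

Factor: 444467 = 19 · 149 · 157.
φ(444467) = (19−1) · (149−1) · (157−1) = 18 · 148 · 156 = 415584.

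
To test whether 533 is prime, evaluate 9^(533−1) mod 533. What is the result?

9^1 ≡ 9 (mod 533)
9^2 ≡ 9^2 = 81 ≡ 81 (mod 533)
9^4 ≡ 81^2 = 6561 ≡ 165 (mod 533)
9^8 ≡ 165^2 = 27225 ≡ 42 (mod 533)
9^16 ≡ 42^2 = 1764 ≡ 165 (mod 533)
9^32 ≡ 165^2 = 27225 ≡ 42 (mod 533)
9^64 ≡ 42^2 = 1764 ≡ 165 (mod 533)
9^128 ≡ 165^2 = 27225 ≡ 42 (mod 533)
9^256 ≡ 42^2 = 1764 ≡ 165 (mod 533)
9^512 ≡ 165^2 = 27225 ≡ 42 (mod 533)
532 = 512 + 16 + 4 in binary powers of 2.
So 9^532 ≡ 42 · 165 · 165 ≡ 165 (mod 533).
Since 165 ≠ 1, base 9 is a Fermat witness: 533 is composite.

165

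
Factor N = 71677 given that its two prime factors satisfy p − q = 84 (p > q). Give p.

Since p = q + 84, we have 71677 = q(q + 84), so q² + 84q − 71677 = 0.
Discriminant: 84² + 4·71677 = 7056 + 286708 = 293764; √293764 = 542.
q = (−84 + 542)/2 = 229, and p = q + 84 = 313.
Check: 229 · 313 = 71677.

313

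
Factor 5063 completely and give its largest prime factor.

5063 = 61 · 83
83 is prime.
So 5063 = 61 · 83; the largest prime factor is 83.

83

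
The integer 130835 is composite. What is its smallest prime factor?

5

130835 is odd.
Digit sum 20, not divisible by 3.
Ends in 5: divisible by 5.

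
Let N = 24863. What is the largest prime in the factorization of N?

24863 = 23 · 1081
1081 = 23 · 47
47 is prime.
So 24863 = 23^2 · 47; the largest prime factor is 47.

47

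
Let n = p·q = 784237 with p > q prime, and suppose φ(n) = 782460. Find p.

φ(n) = (p−1)(q−1) = n − (p+q) + 1, so p + q = 784237 − 782460 + 1 = 1778.
p and q are the roots of t² − 1778t + 784237 = 0.
Discriminant: 1778² − 4·784237 = 3161284 − 3136948 = 24336; √24336 = 156.
q = (1778 − 156)/2 = 811, p = (1778 + 156)/2 = 967.
Check: 811 · 967 = 784237.

967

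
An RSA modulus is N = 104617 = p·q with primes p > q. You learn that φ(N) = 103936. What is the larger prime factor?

φ(n) = (p−1)(q−1) = n − (p+q) + 1, so p + q = 104617 − 103936 + 1 = 682.
p and q are the roots of t² − 682t + 104617 = 0.
Discriminant: 682² − 4·104617 = 465124 − 418468 = 46656; √46656 = 216.
q = (682 − 216)/2 = 233, p = (682 + 216)/2 = 449.
Check: 233 · 449 = 104617.

449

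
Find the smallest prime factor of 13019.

47

13019 is odd.
Digit sum 14, not divisible by 3.
Ends in 9: not divisible by 5.
7: 13019 = 7·1859 + 6
11: 13019 = 11·1183 + 6
13: 13019 = 13·1001 + 6
17: 13019 = 17·765 + 14
19: 13019 = 19·685 + 4
23: 13019 = 23·566 + 1
29: 13019 = 29·448 + 27
31: 13019 = 31·419 + 30
37: 13019 = 37·351 + 32
41: 13019 = 41·317 + 22
43: 13019 = 43·302 + 33
47: 13019 = 47·277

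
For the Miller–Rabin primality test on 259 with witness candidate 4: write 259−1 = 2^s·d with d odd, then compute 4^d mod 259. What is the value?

64

259 − 1 = 258 = 2^1 · 129, so d = 129.
4^1 ≡ 4 (mod 259)
4^2 ≡ 4^2 = 16 ≡ 16 (mod 259)
4^4 ≡ 16^2 = 256 ≡ 256 (mod 259)
4^8 ≡ 256^2 = 65536 ≡ 9 (mod 259)
4^16 ≡ 9^2 = 81 ≡ 81 (mod 259)
4^32 ≡ 81^2 = 6561 ≡ 86 (mod 259)
4^64 ≡ 86^2 = 7396 ≡ 144 (mod 259)
4^128 ≡ 144^2 = 20736 ≡ 16 (mod 259)
129 = 128 + 1 in binary powers of 2.
So 4^129 ≡ 16 · 4 ≡ 64 (mod 259).
Squaring chain: 64; never reaches −1, so base 4 is a Miller–Rabin witness that 259 is composite.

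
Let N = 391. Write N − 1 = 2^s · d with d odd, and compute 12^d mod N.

215

391 − 1 = 390 = 2^1 · 195, so d = 195.
12^1 ≡ 12 (mod 391)
12^2 ≡ 12^2 = 144 ≡ 144 (mod 391)
12^4 ≡ 144^2 = 20736 ≡ 13 (mod 391)
12^8 ≡ 13^2 = 169 ≡ 169 (mod 391)
12^16 ≡ 169^2 = 28561 ≡ 18 (mod 391)
12^32 ≡ 18^2 = 324 ≡ 324 (mod 391)
12^64 ≡ 324^2 = 104976 ≡ 188 (mod 391)
12^128 ≡ 188^2 = 35344 ≡ 154 (mod 391)
195 = 128 + 64 + 2 + 1 in binary powers of 2.
So 12^195 ≡ 154 · 188 · 144 · 12 ≡ 215 (mod 391).
Squaring chain: 215; never reaches −1, so base 12 is a Miller–Rabin witness that 391 is composite.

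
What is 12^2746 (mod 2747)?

2137

12^1 ≡ 12 (mod 2747)
12^2 ≡ 12^2 = 144 ≡ 144 (mod 2747)
12^4 ≡ 144^2 = 20736 ≡ 1507 (mod 2747)
12^8 ≡ 1507^2 = 2271049 ≡ 2027 (mod 2747)
12^16 ≡ 2027^2 = 4108729 ≡ 1964 (mod 2747)
12^32 ≡ 1964^2 = 3857296 ≡ 508 (mod 2747)
12^64 ≡ 508^2 = 258064 ≡ 2593 (mod 2747)
12^128 ≡ 2593^2 = 6723649 ≡ 1740 (mod 2747)
12^256 ≡ 1740^2 = 3027600 ≡ 406 (mod 2747)
12^512 ≡ 406^2 = 164836 ≡ 16 (mod 2747)
12^1024 ≡ 16^2 = 256 ≡ 256 (mod 2747)
12^2048 ≡ 256^2 = 65536 ≡ 2355 (mod 2747)
2746 = 2048 + 512 + 128 + 32 + 16 + 8 + 2 in binary powers of 2.
So 12^2746 ≡ 2355 · 16 · 1740 · 508 · 1964 · 2027 · 144 ≡ 2137 (mod 2747).
Since 2137 ≠ 1, base 12 is a Fermat witness: 2747 is composite.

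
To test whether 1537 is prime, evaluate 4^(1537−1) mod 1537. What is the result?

864

4^1 ≡ 4 (mod 1537)
4^2 ≡ 4^2 = 16 ≡ 16 (mod 1537)
4^4 ≡ 16^2 = 256 ≡ 256 (mod 1537)
4^8 ≡ 256^2 = 65536 ≡ 982 (mod 1537)
4^16 ≡ 982^2 = 964324 ≡ 625 (mod 1537)
4^32 ≡ 625^2 = 390625 ≡ 227 (mod 1537)
4^64 ≡ 227^2 = 51529 ≡ 808 (mod 1537)
4^128 ≡ 808^2 = 652864 ≡ 1176 (mod 1537)
4^256 ≡ 1176^2 = 1382976 ≡ 1213 (mod 1537)
4^512 ≡ 1213^2 = 1471369 ≡ 460 (mod 1537)
4^1024 ≡ 460^2 = 211600 ≡ 1031 (mod 1537)
1536 = 1024 + 512 in binary powers of 2.
So 4^1536 ≡ 1031 · 460 ≡ 864 (mod 1537).
Since 864 ≠ 1, base 4 is a Fermat witness: 1537 is composite.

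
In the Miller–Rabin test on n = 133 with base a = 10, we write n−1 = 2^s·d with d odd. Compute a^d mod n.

27

133 − 1 = 132 = 2^2 · 33, so d = 33.
10^1 ≡ 10 (mod 133)
10^2 ≡ 10^2 = 100 ≡ 100 (mod 133)
10^4 ≡ 100^2 = 10000 ≡ 25 (mod 133)
10^8 ≡ 25^2 = 625 ≡ 93 (mod 133)
10^16 ≡ 93^2 = 8649 ≡ 4 (mod 133)
10^32 ≡ 4^2 = 16 ≡ 16 (mod 133)
33 = 32 + 1 in binary powers of 2.
So 10^33 ≡ 16 · 10 ≡ 27 (mod 133).
Squaring chain: 27 → 64; never reaches −1, so base 10 is a Miller–Rabin witness that 133 is composite.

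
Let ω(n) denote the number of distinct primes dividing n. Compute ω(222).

222 = 2 · 111
111 = 3 · 37
222 = 2 · 3 · 37, which has 3 distinct prime factors.

3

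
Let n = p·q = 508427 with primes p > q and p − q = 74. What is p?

751

Since p = q + 74, we have 508427 = q(q + 74), so q² + 74q − 508427 = 0.
Discriminant: 74² + 4·508427 = 5476 + 2033708 = 2039184; √2039184 = 1428.
q = (−74 + 1428)/2 = 677, and p = q + 74 = 751.
Check: 677 · 751 = 508427.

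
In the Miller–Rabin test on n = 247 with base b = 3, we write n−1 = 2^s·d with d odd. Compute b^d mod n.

247 − 1 = 246 = 2^1 · 123, so d = 123.
3^1 ≡ 3 (mod 247)
3^2 ≡ 3^2 = 9 ≡ 9 (mod 247)
3^4 ≡ 9^2 = 81 ≡ 81 (mod 247)
3^8 ≡ 81^2 = 6561 ≡ 139 (mod 247)
3^16 ≡ 139^2 = 19321 ≡ 55 (mod 247)
3^32 ≡ 55^2 = 3025 ≡ 61 (mod 247)
3^64 ≡ 61^2 = 3721 ≡ 16 (mod 247)
123 = 64 + 32 + 16 + 8 + 2 + 1 in binary powers of 2.
So 3^123 ≡ 16 · 61 · 55 · 139 · 9 · 3 ≡ 183 (mod 247).
Squaring chain: 183; never reaches −1, so base 3 is a Miller–Rabin witness that 247 is composite.

183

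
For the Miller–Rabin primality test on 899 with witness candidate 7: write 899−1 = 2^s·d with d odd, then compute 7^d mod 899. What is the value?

877

899 − 1 = 898 = 2^1 · 449, so d = 449.
7^1 ≡ 7 (mod 899)
7^2 ≡ 7^2 = 49 ≡ 49 (mod 899)
7^4 ≡ 49^2 = 2401 ≡ 603 (mod 899)
7^8 ≡ 603^2 = 363609 ≡ 413 (mod 899)
7^16 ≡ 413^2 = 170569 ≡ 658 (mod 899)
7^32 ≡ 658^2 = 432964 ≡ 545 (mod 899)
7^64 ≡ 545^2 = 297025 ≡ 355 (mod 899)
7^128 ≡ 355^2 = 126025 ≡ 165 (mod 899)
7^256 ≡ 165^2 = 27225 ≡ 255 (mod 899)
449 = 256 + 128 + 64 + 1 in binary powers of 2.
So 7^449 ≡ 255 · 165 · 355 · 7 ≡ 877 (mod 899).
Squaring chain: 877; never reaches −1, so base 7 is a Miller–Rabin witness that 899 is composite.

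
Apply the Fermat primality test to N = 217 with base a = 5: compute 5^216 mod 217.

5^1 ≡ 5 (mod 217)
5^2 ≡ 5^2 = 25 ≡ 25 (mod 217)
5^4 ≡ 25^2 = 625 ≡ 191 (mod 217)
5^8 ≡ 191^2 = 36481 ≡ 25 (mod 217)
5^16 ≡ 25^2 = 625 ≡ 191 (mod 217)
5^32 ≡ 191^2 = 36481 ≡ 25 (mod 217)
5^64 ≡ 25^2 = 625 ≡ 191 (mod 217)
5^128 ≡ 191^2 = 36481 ≡ 25 (mod 217)
216 = 128 + 64 + 16 + 8 in binary powers of 2.
So 5^216 ≡ 25 · 191 · 191 · 25 ≡ 1 (mod 217).
Since the result is 1, base 5 gives no evidence that 217 is composite.

1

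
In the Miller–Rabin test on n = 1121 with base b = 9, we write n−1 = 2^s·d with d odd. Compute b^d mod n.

1121 − 1 = 1120 = 2^5 · 35, so d = 35.
9^1 ≡ 9 (mod 1121)
9^2 ≡ 9^2 = 81 ≡ 81 (mod 1121)
9^4 ≡ 81^2 = 6561 ≡ 956 (mod 1121)
9^8 ≡ 956^2 = 913936 ≡ 321 (mod 1121)
9^16 ≡ 321^2 = 103041 ≡ 1030 (mod 1121)
9^32 ≡ 1030^2 = 1060900 ≡ 434 (mod 1121)
35 = 32 + 2 + 1 in binary powers of 2.
So 9^35 ≡ 434 · 81 · 9 ≡ 264 (mod 1121).
Squaring chain: 264 → 194 → 643 → 921 → 765; never reaches −1, so base 9 is a Miller–Rabin witness that 1121 is composite.

264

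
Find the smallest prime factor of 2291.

2291 is odd.
Digit sum 14, not divisible by 3.
Ends in 1: not divisible by 5.
7: 2291 = 7·327 + 2
11: 2291 = 11·208 + 3
13: 2291 = 13·176 + 3
17: 2291 = 17·134 + 13
19: 2291 = 19·120 + 11
23: 2291 = 23·99 + 14
29: 2291 = 29·79

29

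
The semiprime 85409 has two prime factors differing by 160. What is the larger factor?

383

Since p = q + 160, we have 85409 = q(q + 160), so q² + 160q − 85409 = 0.
Discriminant: 160² + 4·85409 = 25600 + 341636 = 367236; √367236 = 606.
q = (−160 + 606)/2 = 223, and p = q + 160 = 383.
Check: 223 · 383 = 85409.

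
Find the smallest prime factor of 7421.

41

7421 is odd.
Digit sum 14, not divisible by 3.
Ends in 1: not divisible by 5.
7: 7421 = 7·1060 + 1
11: 7421 = 11·674 + 7
13: 7421 = 13·570 + 11
17: 7421 = 17·436 + 9
19: 7421 = 19·390 + 11
23: 7421 = 23·322 + 15
29: 7421 = 29·255 + 26
31: 7421 = 31·239 + 12
37: 7421 = 37·200 + 21
41: 7421 = 41·181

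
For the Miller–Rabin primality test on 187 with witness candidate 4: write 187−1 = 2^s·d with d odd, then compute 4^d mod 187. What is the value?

174

187 − 1 = 186 = 2^1 · 93, so d = 93.
4^1 ≡ 4 (mod 187)
4^2 ≡ 4^2 = 16 ≡ 16 (mod 187)
4^4 ≡ 16^2 = 256 ≡ 69 (mod 187)
4^8 ≡ 69^2 = 4761 ≡ 86 (mod 187)
4^16 ≡ 86^2 = 7396 ≡ 103 (mod 187)
4^32 ≡ 103^2 = 10609 ≡ 137 (mod 187)
4^64 ≡ 137^2 = 18769 ≡ 69 (mod 187)
93 = 64 + 16 + 8 + 4 + 1 in binary powers of 2.
So 4^93 ≡ 69 · 103 · 86 · 69 · 4 ≡ 174 (mod 187).
Squaring chain: 174; never reaches −1, so base 4 is a Miller–Rabin witness that 187 is composite.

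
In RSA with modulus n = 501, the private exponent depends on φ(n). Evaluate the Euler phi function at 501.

Factor: 501 = 3 · 167.
φ(501) = (3−1) · (167−1) = 2 · 166 = 332.

332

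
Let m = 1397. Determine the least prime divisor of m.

1397 is odd.
Digit sum 20, not divisible by 3.
Ends in 7: not divisible by 5.
7: 1397 = 7·199 + 4
11: 1397 = 11·127

11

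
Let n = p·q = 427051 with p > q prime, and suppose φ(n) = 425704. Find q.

φ(n) = (p−1)(q−1) = n − (p+q) + 1, so p + q = 427051 − 425704 + 1 = 1348.
p and q are the roots of t² − 1348t + 427051 = 0.
Discriminant: 1348² − 4·427051 = 1817104 − 1708204 = 108900; √108900 = 330.
q = (1348 − 330)/2 = 509, p = (1348 + 330)/2 = 839.
Check: 509 · 839 = 427051.

509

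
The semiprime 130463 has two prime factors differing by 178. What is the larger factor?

461

Since p = q + 178, we have 130463 = q(q + 178), so q² + 178q − 130463 = 0.
Discriminant: 178² + 4·130463 = 31684 + 521852 = 553536; √553536 = 744.
q = (−178 + 744)/2 = 283, and p = q + 178 = 461.
Check: 283 · 461 = 130463.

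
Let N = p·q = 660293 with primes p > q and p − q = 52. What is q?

787

Since p = q + 52, we have 660293 = q(q + 52), so q² + 52q − 660293 = 0.
Discriminant: 52² + 4·660293 = 2704 + 2641172 = 2643876; √2643876 = 1626.
q = (−52 + 1626)/2 = 787, and p = q + 52 = 839.
Check: 787 · 839 = 660293.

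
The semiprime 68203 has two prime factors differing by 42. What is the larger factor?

Since p = q + 42, we have 68203 = q(q + 42), so q² + 42q − 68203 = 0.
Discriminant: 42² + 4·68203 = 1764 + 272812 = 274576; √274576 = 524.
q = (−42 + 524)/2 = 241, and p = q + 42 = 283.
Check: 241 · 283 = 68203.

283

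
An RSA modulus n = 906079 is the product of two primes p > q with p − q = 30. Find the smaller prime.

937

Since p = q + 30, we have 906079 = q(q + 30), so q² + 30q − 906079 = 0.
Discriminant: 30² + 4·906079 = 900 + 3624316 = 3625216; √3625216 = 1904.
q = (−30 + 1904)/2 = 937, and p = q + 30 = 967.
Check: 937 · 967 = 906079.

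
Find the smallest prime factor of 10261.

10261 is odd.
Digit sum 10, not divisible by 3.
Ends in 1: not divisible by 5.
7: 10261 = 7·1465 + 6
11: 10261 = 11·932 + 9
13: 10261 = 13·789 + 4
17: 10261 = 17·603 + 10
19: 10261 = 19·540 + 1
23: 10261 = 23·446 + 3
29: 10261 = 29·353 + 24
31: 10261 = 31·331

31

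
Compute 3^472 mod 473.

3^1 ≡ 3 (mod 473)
3^2 ≡ 3^2 = 9 ≡ 9 (mod 473)
3^4 ≡ 9^2 = 81 ≡ 81 (mod 473)
3^8 ≡ 81^2 = 6561 ≡ 412 (mod 473)
3^16 ≡ 412^2 = 169744 ≡ 410 (mod 473)
3^32 ≡ 410^2 = 168100 ≡ 185 (mod 473)
3^64 ≡ 185^2 = 34225 ≡ 169 (mod 473)
3^128 ≡ 169^2 = 28561 ≡ 181 (mod 473)
3^256 ≡ 181^2 = 32761 ≡ 124 (mod 473)
472 = 256 + 128 + 64 + 16 + 8 in binary powers of 2.
So 3^472 ≡ 124 · 181 · 169 · 410 · 412 ≡ 53 (mod 473).
Since 53 ≠ 1, base 3 is a Fermat witness: 473 is composite.

53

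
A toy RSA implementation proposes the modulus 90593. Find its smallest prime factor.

17

90593 is odd.
Digit sum 26, not divisible by 3.
Ends in 3: not divisible by 5.
7: 90593 = 7·12941 + 6
11: 90593 = 11·8235 + 8
13: 90593 = 13·6968 + 9
17: 90593 = 17·5329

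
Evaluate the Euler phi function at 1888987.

Factor: 1888987 = 61 · 173 · 179.
φ(1888987) = (61−1) · (173−1) · (179−1) = 60 · 172 · 178 = 1836960.

1836960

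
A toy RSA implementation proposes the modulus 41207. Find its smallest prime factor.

89

41207 is odd.
Digit sum 14, not divisible by 3.
Ends in 7: not divisible by 5.
7: 41207 = 7·5886 + 5
11: 41207 = 11·3746 + 1
13: 41207 = 13·3169 + 10
17: 41207 = 17·2423 + 16
19: 41207 = 19·2168 + 15
23: 41207 = 23·1791 + 14
29: 41207 = 29·1420 + 27
31: 41207 = 31·1329 + 8
37: 41207 = 37·1113 + 26
41: 41207 = 41·1005 + 2
43: 41207 = 43·958 + 13
47: 41207 = 47·876 + 35
53: 41207 = 53·777 + 26
59: 41207 = 59·698 + 25
61: 41207 = 61·675 + 32
67: 41207 = 67·615 + 2
71: 41207 = 71·580 + 27
73: 41207 = 73·564 + 35
79: 41207 = 79·521 + 48
83: 41207 = 83·496 + 39
89: 41207 = 89·463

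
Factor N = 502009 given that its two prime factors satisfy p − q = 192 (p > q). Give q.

Since p = q + 192, we have 502009 = q(q + 192), so q² + 192q − 502009 = 0.
Discriminant: 192² + 4·502009 = 36864 + 2008036 = 2044900; √2044900 = 1430.
q = (−192 + 1430)/2 = 619, and p = q + 192 = 811.
Check: 619 · 811 = 502009.

619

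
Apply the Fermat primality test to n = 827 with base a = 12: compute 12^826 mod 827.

12^1 ≡ 12 (mod 827)
12^2 ≡ 12^2 = 144 ≡ 144 (mod 827)
12^4 ≡ 144^2 = 20736 ≡ 61 (mod 827)
12^8 ≡ 61^2 = 3721 ≡ 413 (mod 827)
12^16 ≡ 413^2 = 170569 ≡ 207 (mod 827)
12^32 ≡ 207^2 = 42849 ≡ 672 (mod 827)
12^64 ≡ 672^2 = 451584 ≡ 42 (mod 827)
12^128 ≡ 42^2 = 1764 ≡ 110 (mod 827)
12^256 ≡ 110^2 = 12100 ≡ 522 (mod 827)
12^512 ≡ 522^2 = 272484 ≡ 401 (mod 827)
826 = 512 + 256 + 32 + 16 + 8 + 2 in binary powers of 2.
So 12^826 ≡ 401 · 522 · 672 · 207 · 413 · 144 ≡ 1 (mod 827).
Since the result is 1, base 12 gives no evidence that 827 is composite.

1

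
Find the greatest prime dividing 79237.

79237 = 17 · 4661
4661 = 59 · 79
79 is prime.
So 79237 = 17 · 59 · 79; the largest prime factor is 79.

79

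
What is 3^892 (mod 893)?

3^1 ≡ 3 (mod 893)
3^2 ≡ 3^2 = 9 ≡ 9 (mod 893)
3^4 ≡ 9^2 = 81 ≡ 81 (mod 893)
3^8 ≡ 81^2 = 6561 ≡ 310 (mod 893)
3^16 ≡ 310^2 = 96100 ≡ 549 (mod 893)
3^32 ≡ 549^2 = 301401 ≡ 460 (mod 893)
3^64 ≡ 460^2 = 211600 ≡ 852 (mod 893)
3^128 ≡ 852^2 = 725904 ≡ 788 (mod 893)
3^256 ≡ 788^2 = 620944 ≡ 309 (mod 893)
3^512 ≡ 309^2 = 95481 ≡ 823 (mod 893)
892 = 512 + 256 + 64 + 32 + 16 + 8 + 4 in binary powers of 2.
So 3^892 ≡ 823 · 309 · 852 · 460 · 549 · 310 · 81 ≡ 852 (mod 893).
Since 852 ≠ 1, base 3 is a Fermat witness: 893 is composite.

852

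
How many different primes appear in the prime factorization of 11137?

11137 = 7 · 1591
1591 = 37 · 43
11137 = 7 · 37 · 43, which has 3 distinct prime factors.

3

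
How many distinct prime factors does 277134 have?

6

277134 = 2 · 138567
138567 = 3 · 46189
46189 = 11 · 4199
4199 = 13 · 323
323 = 17 · 19
277134 = 2 · 3 · 11 · 13 · 17 · 19, which has 6 distinct prime factors.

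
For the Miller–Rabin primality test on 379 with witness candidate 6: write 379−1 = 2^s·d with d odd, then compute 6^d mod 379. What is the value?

1

379 − 1 = 378 = 2^1 · 189, so d = 189.
6^1 ≡ 6 (mod 379)
6^2 ≡ 6^2 = 36 ≡ 36 (mod 379)
6^4 ≡ 36^2 = 1296 ≡ 159 (mod 379)
6^8 ≡ 159^2 = 25281 ≡ 267 (mod 379)
6^16 ≡ 267^2 = 71289 ≡ 37 (mod 379)
6^32 ≡ 37^2 = 1369 ≡ 232 (mod 379)
6^64 ≡ 232^2 = 53824 ≡ 6 (mod 379)
6^128 ≡ 6^2 = 36 ≡ 36 (mod 379)
189 = 128 + 32 + 16 + 8 + 4 + 1 in binary powers of 2.
So 6^189 ≡ 36 · 232 · 37 · 267 · 159 · 6 ≡ 1 (mod 379).
Since 6^d ≡ 1 (mod 379), base 6 does not prove 379 composite.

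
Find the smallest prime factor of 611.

13

611 is odd.
Digit sum 8, not divisible by 3.
Ends in 1: not divisible by 5.
7: 611 = 7·87 + 2
11: 611 = 11·55 + 6
13: 611 = 13·47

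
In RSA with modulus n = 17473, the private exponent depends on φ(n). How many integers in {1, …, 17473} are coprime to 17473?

17200

Factor: 17473 = 101 · 173.
φ(17473) = (101−1) · (173−1) = 100 · 172 = 17200.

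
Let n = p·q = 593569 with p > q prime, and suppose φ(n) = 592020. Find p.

859

φ(n) = (p−1)(q−1) = n − (p+q) + 1, so p + q = 593569 − 592020 + 1 = 1550.
p and q are the roots of t² − 1550t + 593569 = 0.
Discriminant: 1550² − 4·593569 = 2402500 − 2374276 = 28224; √28224 = 168.
q = (1550 − 168)/2 = 691, p = (1550 + 168)/2 = 859.
Check: 691 · 859 = 593569.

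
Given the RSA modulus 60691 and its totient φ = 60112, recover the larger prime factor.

φ(n) = (p−1)(q−1) = n − (p+q) + 1, so p + q = 60691 − 60112 + 1 = 580.
p and q are the roots of t² − 580t + 60691 = 0.
Discriminant: 580² − 4·60691 = 336400 − 242764 = 93636; √93636 = 306.
q = (580 − 306)/2 = 137, p = (580 + 306)/2 = 443.
Check: 137 · 443 = 60691.

443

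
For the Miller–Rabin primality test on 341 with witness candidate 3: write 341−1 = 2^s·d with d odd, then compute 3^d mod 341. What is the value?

341 − 1 = 340 = 2^2 · 85, so d = 85.
3^1 ≡ 3 (mod 341)
3^2 ≡ 3^2 = 9 ≡ 9 (mod 341)
3^4 ≡ 9^2 = 81 ≡ 81 (mod 341)
3^8 ≡ 81^2 = 6561 ≡ 82 (mod 341)
3^16 ≡ 82^2 = 6724 ≡ 245 (mod 341)
3^32 ≡ 245^2 = 60025 ≡ 9 (mod 341)
3^64 ≡ 9^2 = 81 ≡ 81 (mod 341)
85 = 64 + 16 + 4 + 1 in binary powers of 2.
So 3^85 ≡ 81 · 245 · 81 · 3 ≡ 254 (mod 341).
Squaring chain: 254 → 67; never reaches −1, so base 3 is a Miller–Rabin witness that 341 is composite.

254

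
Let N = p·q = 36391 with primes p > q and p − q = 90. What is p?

241

Since p = q + 90, we have 36391 = q(q + 90), so q² + 90q − 36391 = 0.
Discriminant: 90² + 4·36391 = 8100 + 145564 = 153664; √153664 = 392.
q = (−90 + 392)/2 = 151, and p = q + 90 = 241.
Check: 151 · 241 = 36391.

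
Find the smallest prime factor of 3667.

3667 is odd.
Digit sum 22, not divisible by 3.
Ends in 7: not divisible by 5.
7: 3667 = 7·523 + 6
11: 3667 = 11·333 + 4
13: 3667 = 13·282 + 1
17: 3667 = 17·215 + 12
19: 3667 = 19·193

19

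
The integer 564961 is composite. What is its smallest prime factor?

564961 is odd.
Digit sum 31, not divisible by 3.
Ends in 1: not divisible by 5.
7: 564961 = 7·80708 + 5
11: 564961 = 11·51360 + 1
13: 564961 = 13·43458 + 7
17: 564961 = 17·33233

17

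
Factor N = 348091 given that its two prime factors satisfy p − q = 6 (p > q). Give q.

Since p = q + 6, we have 348091 = q(q + 6), so q² + 6q − 348091 = 0.
Discriminant: 6² + 4·348091 = 36 + 1392364 = 1392400; √1392400 = 1180.
q = (−6 + 1180)/2 = 587, and p = q + 6 = 593.
Check: 587 · 593 = 348091.

587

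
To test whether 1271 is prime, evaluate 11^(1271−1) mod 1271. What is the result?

11^1 ≡ 11 (mod 1271)
11^2 ≡ 11^2 = 121 ≡ 121 (mod 1271)
11^4 ≡ 121^2 = 14641 ≡ 660 (mod 1271)
11^8 ≡ 660^2 = 435600 ≡ 918 (mod 1271)
11^16 ≡ 918^2 = 842724 ≡ 51 (mod 1271)
11^32 ≡ 51^2 = 2601 ≡ 59 (mod 1271)
11^64 ≡ 59^2 = 3481 ≡ 939 (mod 1271)
11^128 ≡ 939^2 = 881721 ≡ 918 (mod 1271)
11^256 ≡ 918^2 = 842724 ≡ 51 (mod 1271)
11^512 ≡ 51^2 = 2601 ≡ 59 (mod 1271)
11^1024 ≡ 59^2 = 3481 ≡ 939 (mod 1271)
1270 = 1024 + 128 + 64 + 32 + 16 + 4 + 2 in binary powers of 2.
So 11^1270 ≡ 939 · 918 · 939 · 59 · 51 · 660 · 121 ≡ 811 (mod 1271).
Since 811 ≠ 1, base 11 is a Fermat witness: 1271 is composite.

811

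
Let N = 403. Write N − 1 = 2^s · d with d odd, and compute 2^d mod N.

403 − 1 = 402 = 2^1 · 201, so d = 201.
2^1 ≡ 2 (mod 403)
2^2 ≡ 2^2 = 4 ≡ 4 (mod 403)
2^4 ≡ 4^2 = 16 ≡ 16 (mod 403)
2^8 ≡ 16^2 = 256 ≡ 256 (mod 403)
2^16 ≡ 256^2 = 65536 ≡ 250 (mod 403)
2^32 ≡ 250^2 = 62500 ≡ 35 (mod 403)
2^64 ≡ 35^2 = 1225 ≡ 16 (mod 403)
2^128 ≡ 16^2 = 256 ≡ 256 (mod 403)
201 = 128 + 64 + 8 + 1 in binary powers of 2.
So 2^201 ≡ 256 · 16 · 256 · 2 ≡ 343 (mod 403).
Squaring chain: 343; never reaches −1, so base 2 is a Miller–Rabin witness that 403 is composite.

343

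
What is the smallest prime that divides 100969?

11

100969 is odd.
Digit sum 25, not divisible by 3.
Ends in 9: not divisible by 5.
7: 100969 = 7·14424 + 1
11: 100969 = 11·9179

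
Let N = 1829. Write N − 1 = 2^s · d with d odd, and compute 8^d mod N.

1829 − 1 = 1828 = 2^2 · 457, so d = 457.
8^1 ≡ 8 (mod 1829)
8^2 ≡ 8^2 = 64 ≡ 64 (mod 1829)
8^4 ≡ 64^2 = 4096 ≡ 438 (mod 1829)
8^8 ≡ 438^2 = 191844 ≡ 1628 (mod 1829)
8^16 ≡ 1628^2 = 2650384 ≡ 163 (mod 1829)
8^32 ≡ 163^2 = 26569 ≡ 963 (mod 1829)
8^64 ≡ 963^2 = 927369 ≡ 66 (mod 1829)
8^128 ≡ 66^2 = 4356 ≡ 698 (mod 1829)
8^256 ≡ 698^2 = 487204 ≡ 690 (mod 1829)
457 = 256 + 128 + 64 + 8 + 1 in binary powers of 2.
So 8^457 ≡ 690 · 698 · 66 · 1628 · 8 ≡ 157 (mod 1829).
Squaring chain: 157 → 872; never reaches −1, so base 8 is a Miller–Rabin witness that 1829 is composite.

157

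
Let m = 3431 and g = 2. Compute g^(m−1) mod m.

2922

2^1 ≡ 2 (mod 3431)
2^2 ≡ 2^2 = 4 ≡ 4 (mod 3431)
2^4 ≡ 4^2 = 16 ≡ 16 (mod 3431)
2^8 ≡ 16^2 = 256 ≡ 256 (mod 3431)
2^16 ≡ 256^2 = 65536 ≡ 347 (mod 3431)
2^32 ≡ 347^2 = 120409 ≡ 324 (mod 3431)
2^64 ≡ 324^2 = 104976 ≡ 2046 (mod 3431)
2^128 ≡ 2046^2 = 4186116 ≡ 296 (mod 3431)
2^256 ≡ 296^2 = 87616 ≡ 1841 (mod 3431)
2^512 ≡ 1841^2 = 3389281 ≡ 2884 (mod 3431)
2^1024 ≡ 2884^2 = 8317456 ≡ 712 (mod 3431)
2^2048 ≡ 712^2 = 506944 ≡ 2587 (mod 3431)
3430 = 2048 + 1024 + 256 + 64 + 32 + 4 + 2 in binary powers of 2.
So 2^3430 ≡ 2587 · 712 · 1841 · 2046 · 324 · 16 · 4 ≡ 2922 (mod 3431).
Since 2922 ≠ 1, base 2 is a Fermat witness: 3431 is composite.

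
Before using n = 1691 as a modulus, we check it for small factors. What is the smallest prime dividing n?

1691 is odd.
Digit sum 17, not divisible by 3.
Ends in 1: not divisible by 5.
7: 1691 = 7·241 + 4
11: 1691 = 11·153 + 8
13: 1691 = 13·130 + 1
17: 1691 = 17·99 + 8
19: 1691 = 19·89

19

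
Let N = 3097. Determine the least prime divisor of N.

3097 is odd.
Digit sum 19, not divisible by 3.
Ends in 7: not divisible by 5.
7: 3097 = 7·442 + 3
11: 3097 = 11·281 + 6
13: 3097 = 13·238 + 3
17: 3097 = 17·182 + 3
19: 3097 = 19·163

19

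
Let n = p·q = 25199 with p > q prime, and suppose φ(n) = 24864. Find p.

223

φ(n) = (p−1)(q−1) = n − (p+q) + 1, so p + q = 25199 − 24864 + 1 = 336.
p and q are the roots of t² − 336t + 25199 = 0.
Discriminant: 336² − 4·25199 = 112896 − 100796 = 12100; √12100 = 110.
q = (336 − 110)/2 = 113, p = (336 + 110)/2 = 223.
Check: 113 · 223 = 25199.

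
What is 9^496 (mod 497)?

9^1 ≡ 9 (mod 497)
9^2 ≡ 9^2 = 81 ≡ 81 (mod 497)
9^4 ≡ 81^2 = 6561 ≡ 100 (mod 497)
9^8 ≡ 100^2 = 10000 ≡ 60 (mod 497)
9^16 ≡ 60^2 = 3600 ≡ 121 (mod 497)
9^32 ≡ 121^2 = 14641 ≡ 228 (mod 497)
9^64 ≡ 228^2 = 51984 ≡ 296 (mod 497)
9^128 ≡ 296^2 = 87616 ≡ 144 (mod 497)
9^256 ≡ 144^2 = 20736 ≡ 359 (mod 497)
496 = 256 + 128 + 64 + 32 + 16 in binary powers of 2.
So 9^496 ≡ 359 · 144 · 296 · 228 · 121 ≡ 219 (mod 497).
Since 219 ≠ 1, base 9 is a Fermat witness: 497 is composite.

219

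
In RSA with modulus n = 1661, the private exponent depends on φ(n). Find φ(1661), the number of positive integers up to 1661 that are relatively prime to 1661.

1500

Factor: 1661 = 11 · 151.
φ(1661) = (11−1) · (151−1) = 10 · 150 = 1500.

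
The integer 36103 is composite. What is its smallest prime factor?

79

36103 is odd.
Digit sum 13, not divisible by 3.
Ends in 3: not divisible by 5.
7: 36103 = 7·5157 + 4
11: 36103 = 11·3282 + 1
13: 36103 = 13·2777 + 2
17: 36103 = 17·2123 + 12
19: 36103 = 19·1900 + 3
23: 36103 = 23·1569 + 16
29: 36103 = 29·1244 + 27
31: 36103 = 31·1164 + 19
37: 36103 = 37·975 + 28
41: 36103 = 41·880 + 23
43: 36103 = 43·839 + 26
47: 36103 = 47·768 + 7
53: 36103 = 53·681 + 10
59: 36103 = 59·611 + 54
61: 36103 = 61·591 + 52
67: 36103 = 67·538 + 57
71: 36103 = 71·508 + 35
73: 36103 = 73·494 + 41
79: 36103 = 79·457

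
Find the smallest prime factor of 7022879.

83

7022879 is odd.
Digit sum 35, not divisible by 3.
Ends in 9: not divisible by 5.
7: 7022879 = 7·1003268 + 3
11: 7022879 = 11·638443 + 6
13: 7022879 = 13·540221 + 6
17: 7022879 = 17·413110 + 9
19: 7022879 = 19·369625 + 4
23: 7022879 = 23·305342 + 13
29: 7022879 = 29·242168 + 7
31: 7022879 = 31·226544 + 15
37: 7022879 = 37·189807 + 20
41: 7022879 = 41·171289 + 30
43: 7022879 = 43·163322 + 33
47: 7022879 = 47·149422 + 45
53: 7022879 = 53·132507 + 8
59: 7022879 = 59·119031 + 50
61: 7022879 = 61·115129 + 10
67: 7022879 = 67·104819 + 6
71: 7022879 = 71·98913 + 56
73: 7022879 = 73·96203 + 60
79: 7022879 = 79·88897 + 16
83: 7022879 = 83·84613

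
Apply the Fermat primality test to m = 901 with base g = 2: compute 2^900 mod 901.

2^1 ≡ 2 (mod 901)
2^2 ≡ 2^2 = 4 ≡ 4 (mod 901)
2^4 ≡ 4^2 = 16 ≡ 16 (mod 901)
2^8 ≡ 16^2 = 256 ≡ 256 (mod 901)
2^16 ≡ 256^2 = 65536 ≡ 664 (mod 901)
2^32 ≡ 664^2 = 440896 ≡ 307 (mod 901)
2^64 ≡ 307^2 = 94249 ≡ 545 (mod 901)
2^128 ≡ 545^2 = 297025 ≡ 596 (mod 901)
2^256 ≡ 596^2 = 355216 ≡ 222 (mod 901)
2^512 ≡ 222^2 = 49284 ≡ 630 (mod 901)
900 = 512 + 256 + 128 + 4 in binary powers of 2.
So 2^900 ≡ 630 · 222 · 596 · 16 ≡ 611 (mod 901).
Since 611 ≠ 1, base 2 is a Fermat witness: 901 is composite.

611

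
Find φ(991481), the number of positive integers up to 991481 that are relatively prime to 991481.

Factor: 991481 = 29 · 179 · 191.
φ(991481) = (29−1) · (179−1) · (191−1) = 28 · 178 · 190 = 946960.

946960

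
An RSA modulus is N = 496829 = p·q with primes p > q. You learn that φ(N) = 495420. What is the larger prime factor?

φ(n) = (p−1)(q−1) = n − (p+q) + 1, so p + q = 496829 − 495420 + 1 = 1410.
p and q are the roots of t² − 1410t + 496829 = 0.
Discriminant: 1410² − 4·496829 = 1988100 − 1987316 = 784; √784 = 28.
q = (1410 − 28)/2 = 691, p = (1410 + 28)/2 = 719.
Check: 691 · 719 = 496829.

719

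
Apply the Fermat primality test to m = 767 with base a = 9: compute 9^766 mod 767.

9^1 ≡ 9 (mod 767)
9^2 ≡ 9^2 = 81 ≡ 81 (mod 767)
9^4 ≡ 81^2 = 6561 ≡ 425 (mod 767)
9^8 ≡ 425^2 = 180625 ≡ 380 (mod 767)
9^16 ≡ 380^2 = 144400 ≡ 204 (mod 767)
9^32 ≡ 204^2 = 41616 ≡ 198 (mod 767)
9^64 ≡ 198^2 = 39204 ≡ 87 (mod 767)
9^128 ≡ 87^2 = 7569 ≡ 666 (mod 767)
9^256 ≡ 666^2 = 443556 ≡ 230 (mod 767)
9^512 ≡ 230^2 = 52900 ≡ 744 (mod 767)
766 = 512 + 128 + 64 + 32 + 16 + 8 + 4 + 2 in binary powers of 2.
So 9^766 ≡ 744 · 666 · 87 · 198 · 204 · 380 · 425 · 81 ≡ 607 (mod 767).
Since 607 ≠ 1, base 9 is a Fermat witness: 767 is composite.

607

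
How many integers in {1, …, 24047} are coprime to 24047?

23736

Factor: 24047 = 139 · 173.
φ(24047) = (139−1) · (173−1) = 138 · 172 = 23736.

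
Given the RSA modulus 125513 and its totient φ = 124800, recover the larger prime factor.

φ(n) = (p−1)(q−1) = n − (p+q) + 1, so p + q = 125513 − 124800 + 1 = 714.
p and q are the roots of t² − 714t + 125513 = 0.
Discriminant: 714² − 4·125513 = 509796 − 502052 = 7744; √7744 = 88.
q = (714 − 88)/2 = 313, p = (714 + 88)/2 = 401.
Check: 313 · 401 = 125513.

401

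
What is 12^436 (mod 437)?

292

12^1 ≡ 12 (mod 437)
12^2 ≡ 12^2 = 144 ≡ 144 (mod 437)
12^4 ≡ 144^2 = 20736 ≡ 197 (mod 437)
12^8 ≡ 197^2 = 38809 ≡ 353 (mod 437)
12^16 ≡ 353^2 = 124609 ≡ 64 (mod 437)
12^32 ≡ 64^2 = 4096 ≡ 163 (mod 437)
12^64 ≡ 163^2 = 26569 ≡ 349 (mod 437)
12^128 ≡ 349^2 = 121801 ≡ 315 (mod 437)
12^256 ≡ 315^2 = 99225 ≡ 26 (mod 437)
436 = 256 + 128 + 32 + 16 + 4 in binary powers of 2.
So 12^436 ≡ 26 · 315 · 163 · 64 · 197 ≡ 292 (mod 437).
Since 292 ≠ 1, base 12 is a Fermat witness: 437 is composite.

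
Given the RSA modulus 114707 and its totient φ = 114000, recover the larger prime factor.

457

φ(n) = (p−1)(q−1) = n − (p+q) + 1, so p + q = 114707 − 114000 + 1 = 708.
p and q are the roots of t² − 708t + 114707 = 0.
Discriminant: 708² − 4·114707 = 501264 − 458828 = 42436; √42436 = 206.
q = (708 − 206)/2 = 251, p = (708 + 206)/2 = 457.
Check: 251 · 457 = 114707.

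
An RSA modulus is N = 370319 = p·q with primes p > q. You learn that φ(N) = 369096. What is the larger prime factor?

677

φ(n) = (p−1)(q−1) = n − (p+q) + 1, so p + q = 370319 − 369096 + 1 = 1224.
p and q are the roots of t² − 1224t + 370319 = 0.
Discriminant: 1224² − 4·370319 = 1498176 − 1481276 = 16900; √16900 = 130.
q = (1224 − 130)/2 = 547, p = (1224 + 130)/2 = 677.
Check: 547 · 677 = 370319.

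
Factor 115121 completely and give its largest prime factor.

115121 = 19 · 6059
6059 = 73 · 83
83 is prime.
So 115121 = 19 · 73 · 83; the largest prime factor is 83.

83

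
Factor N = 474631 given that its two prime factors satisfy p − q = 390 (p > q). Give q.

521

Since p = q + 390, we have 474631 = q(q + 390), so q² + 390q − 474631 = 0.
Discriminant: 390² + 4·474631 = 152100 + 1898524 = 2050624; √2050624 = 1432.
q = (−390 + 1432)/2 = 521, and p = q + 390 = 911.
Check: 521 · 911 = 474631.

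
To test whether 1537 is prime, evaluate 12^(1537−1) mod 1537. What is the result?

1393

12^1 ≡ 12 (mod 1537)
12^2 ≡ 12^2 = 144 ≡ 144 (mod 1537)
12^4 ≡ 144^2 = 20736 ≡ 755 (mod 1537)
12^8 ≡ 755^2 = 570025 ≡ 1335 (mod 1537)
12^16 ≡ 1335^2 = 1782225 ≡ 842 (mod 1537)
12^32 ≡ 842^2 = 708964 ≡ 407 (mod 1537)
12^64 ≡ 407^2 = 165649 ≡ 1190 (mod 1537)
12^128 ≡ 1190^2 = 1416100 ≡ 523 (mod 1537)
12^256 ≡ 523^2 = 273529 ≡ 1480 (mod 1537)
12^512 ≡ 1480^2 = 2190400 ≡ 175 (mod 1537)
12^1024 ≡ 175^2 = 30625 ≡ 1422 (mod 1537)
1536 = 1024 + 512 in binary powers of 2.
So 12^1536 ≡ 1422 · 175 ≡ 1393 (mod 1537).
Since 1393 ≠ 1, base 12 is a Fermat witness: 1537 is composite.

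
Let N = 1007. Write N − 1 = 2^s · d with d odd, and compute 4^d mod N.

271

1007 − 1 = 1006 = 2^1 · 503, so d = 503.
4^1 ≡ 4 (mod 1007)
4^2 ≡ 4^2 = 16 ≡ 16 (mod 1007)
4^4 ≡ 16^2 = 256 ≡ 256 (mod 1007)
4^8 ≡ 256^2 = 65536 ≡ 81 (mod 1007)
4^16 ≡ 81^2 = 6561 ≡ 519 (mod 1007)
4^32 ≡ 519^2 = 269361 ≡ 492 (mod 1007)
4^64 ≡ 492^2 = 242064 ≡ 384 (mod 1007)
4^128 ≡ 384^2 = 147456 ≡ 434 (mod 1007)
4^256 ≡ 434^2 = 188356 ≡ 47 (mod 1007)
503 = 256 + 128 + 64 + 32 + 16 + 4 + 2 + 1 in binary powers of 2.
So 4^503 ≡ 47 · 434 · 384 · 492 · 519 · 256 · 16 · 4 ≡ 271 (mod 1007).
Squaring chain: 271; never reaches −1, so base 4 is a Miller–Rabin witness that 1007 is composite.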